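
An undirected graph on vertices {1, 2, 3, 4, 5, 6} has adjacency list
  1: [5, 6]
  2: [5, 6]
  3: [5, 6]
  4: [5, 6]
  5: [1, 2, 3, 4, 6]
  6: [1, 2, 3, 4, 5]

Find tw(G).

A width-2 tree decomposition is:
Bags: B1 = {4, 5, 6}  B2 = {3, 5, 6}  B3 = {2, 5, 6}  B4 = {1, 5, 6}
Tree: B1–B2, B2–B3, B3–B4
The largest bag has 3 vertices, giving width 2; this decomposition certifies tw(G) ≤ 2. On the other hand G contains the 3-clique {1, 5, 6}. A clique must lie in a single bag of any decomposition, so no decomposition can have width below 2. The upper and lower bounds meet at 2, so that is the treewidth.

2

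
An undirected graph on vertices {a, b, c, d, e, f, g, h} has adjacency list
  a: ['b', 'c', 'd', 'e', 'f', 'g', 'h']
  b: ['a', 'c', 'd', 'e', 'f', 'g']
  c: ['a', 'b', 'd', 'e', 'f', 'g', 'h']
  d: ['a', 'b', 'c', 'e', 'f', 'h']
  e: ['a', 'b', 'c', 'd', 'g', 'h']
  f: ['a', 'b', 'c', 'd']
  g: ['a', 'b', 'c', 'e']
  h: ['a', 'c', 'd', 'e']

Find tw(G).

4

A width-4 tree decomposition is:
Bags: B1 = {a, b, c, d, e}  B2 = {a, c, d, e, h}  B3 = {a, b, c, e, g}  B4 = {a, b, c, d, f}
Tree: B1–B2, B1–B3, B1–B4
Each bag holds 5 vertices, so the decomposition has width 4, which upper-bounds the treewidth. For the lower bound, the 5 vertices {a, c, d, e, h} are pairwise adjacent, and any tree decomposition puts a clique entirely inside one bag — forcing width ≥ 4. Hence tw(G) = 4 exactly.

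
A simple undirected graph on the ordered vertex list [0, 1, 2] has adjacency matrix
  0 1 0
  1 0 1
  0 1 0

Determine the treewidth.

1

A width-1 tree decomposition is:
Bags: B1 = {1, 2}  B2 = {0, 1}
Tree: B1–B2
Each bag holds 2 vertices, so the decomposition has width 1, which upper-bounds the treewidth. Any graph with an edge has treewidth ≥ 1, and G has the edge 1–2. Combining the bounds, tw(G) = 1.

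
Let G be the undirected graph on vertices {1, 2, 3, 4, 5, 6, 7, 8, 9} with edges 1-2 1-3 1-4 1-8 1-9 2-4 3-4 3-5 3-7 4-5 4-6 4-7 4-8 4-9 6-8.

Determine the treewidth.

A width-2 tree decomposition is:
Bags: B1 = {1, 2, 4}  B2 = {1, 3, 4}  B3 = {3, 4, 5}  B4 = {1, 4, 8}  B5 = {4, 6, 8}  B6 = {1, 4, 9}  B7 = {3, 4, 7}
Tree: B1–B2, B2–B3, B2–B4, B4–B5, B2–B6, B3–B7
The largest bag has 3 vertices, giving width 2; this decomposition certifies tw(G) ≤ 2. On the other hand G contains the 3-clique {1, 4, 8}. A clique must lie in a single bag of any decomposition, so no decomposition can have width below 2. Combining the bounds, tw(G) = 2.

2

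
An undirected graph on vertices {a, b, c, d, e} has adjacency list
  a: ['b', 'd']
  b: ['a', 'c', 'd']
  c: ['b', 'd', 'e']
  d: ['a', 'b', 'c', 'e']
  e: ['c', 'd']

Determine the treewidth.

A width-2 tree decomposition is:
Bags: B1 = {c, d, e}  B2 = {b, c, d}  B3 = {a, b, d}
Tree: B1–B2, B2–B3
Each bag holds 3 vertices, so the decomposition has width 2, which upper-bounds the treewidth. For the lower bound, the 3 vertices {c, d, e} are pairwise adjacent, and any tree decomposition puts a clique entirely inside one bag — forcing width ≥ 2. Hence tw(G) = 2 exactly.

2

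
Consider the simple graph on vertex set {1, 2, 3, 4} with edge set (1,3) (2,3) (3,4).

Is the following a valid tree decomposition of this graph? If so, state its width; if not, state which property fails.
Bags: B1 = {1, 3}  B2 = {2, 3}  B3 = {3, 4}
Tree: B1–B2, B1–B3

Every vertex of G appears in some bag (union = {1, 2, 3, 4}); every edge is covered by a bag; and for each vertex v the set of bags containing v is connected in the bag tree. The decomposition is therefore valid. The largest bag has 2 vertices, so the width is 1.

Yes; width 1.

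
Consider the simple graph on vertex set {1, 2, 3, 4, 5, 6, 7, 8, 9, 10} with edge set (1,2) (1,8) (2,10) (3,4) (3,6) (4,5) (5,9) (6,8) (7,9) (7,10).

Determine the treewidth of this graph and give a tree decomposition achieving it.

The largest bag has 3 vertices, giving width 2; this decomposition certifies tw(G) ≤ 2. The edges 9–5–4–3–6–8–1–2–10–7–9 form a cycle, so G is not a tree and its treewidth is at least 2. Combining the bounds, tw(G) = 2.

Treewidth 2.
One such decomposition:
Bags: B1 = {4, 5, 9}  B2 = {3, 4, 9}  B3 = {3, 6, 9}  B4 = {6, 8, 9}  B5 = {1, 8, 9}  B6 = {1, 2, 9}  B7 = {2, 9, 10}  B8 = {7, 9, 10}
Tree: B1–B2, B2–B3, B3–B4, B4–B5, B5–B6, B6–B7, B7–B8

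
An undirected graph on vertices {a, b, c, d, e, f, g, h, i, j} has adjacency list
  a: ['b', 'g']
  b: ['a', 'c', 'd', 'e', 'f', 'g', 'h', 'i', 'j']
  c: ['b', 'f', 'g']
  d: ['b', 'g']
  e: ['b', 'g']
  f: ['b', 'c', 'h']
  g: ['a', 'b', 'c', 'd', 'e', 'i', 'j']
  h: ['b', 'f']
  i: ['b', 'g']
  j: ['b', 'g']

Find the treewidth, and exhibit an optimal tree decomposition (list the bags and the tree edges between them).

The largest bag has 3 vertices, giving width 2; this decomposition certifies tw(G) ≤ 2. Conversely, {b, d, g} is a clique of size 3, and the vertices of any clique must share a bag in every tree decomposition; so some bag has ≥ 3 vertices and tw(G) ≥ 2. Combining the bounds, tw(G) = 2.

Treewidth 2.
One such decomposition:
Bags: B1 = {b, e, g}  B2 = {b, g, i}  B3 = {b, c, g}  B4 = {b, d, g}  B5 = {a, b, g}  B6 = {b, c, f}  B7 = {b, f, h}  B8 = {b, g, j}
Tree: B1–B2, B2–B3, B2–B4, B4–B5, B3–B6, B6–B7, B2–B8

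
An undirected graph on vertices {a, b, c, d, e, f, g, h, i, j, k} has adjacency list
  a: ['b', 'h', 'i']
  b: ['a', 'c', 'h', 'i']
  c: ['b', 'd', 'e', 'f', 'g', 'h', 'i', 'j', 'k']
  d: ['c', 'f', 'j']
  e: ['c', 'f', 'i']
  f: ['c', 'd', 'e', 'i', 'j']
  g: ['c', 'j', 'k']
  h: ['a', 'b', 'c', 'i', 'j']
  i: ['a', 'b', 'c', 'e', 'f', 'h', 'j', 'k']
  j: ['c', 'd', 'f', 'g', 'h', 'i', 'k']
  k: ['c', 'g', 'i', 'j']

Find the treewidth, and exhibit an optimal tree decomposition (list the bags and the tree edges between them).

Treewidth 3.
Bags: B1 = {b, c, h, i}  B2 = {c, h, i, j}  B3 = {a, b, h, i}  B4 = {c, f, i, j}  B5 = {c, e, f, i}  B6 = {c, i, j, k}  B7 = {c, g, j, k}  B8 = {c, d, f, j}
Tree: B1–B2, B1–B3, B2–B4, B4–B5, B4–B6, B6–B7, B4–B8

Each bag holds 4 vertices, so the decomposition has width 3, which upper-bounds the treewidth. Conversely, {c, d, f, j} is a clique of size 4, and the vertices of any clique must share a bag in every tree decomposition; so some bag has ≥ 4 vertices and tw(G) ≥ 3. The upper and lower bounds meet at 3, so that is the treewidth.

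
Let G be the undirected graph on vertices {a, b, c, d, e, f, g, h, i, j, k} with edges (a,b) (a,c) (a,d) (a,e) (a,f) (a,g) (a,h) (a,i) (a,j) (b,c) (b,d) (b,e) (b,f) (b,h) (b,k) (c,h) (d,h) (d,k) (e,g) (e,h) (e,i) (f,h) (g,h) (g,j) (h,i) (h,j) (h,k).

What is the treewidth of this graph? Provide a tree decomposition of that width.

Treewidth 3.
One such decomposition:
Bags: B1 = {a, b, d, h}  B2 = {a, b, e, h}  B3 = {a, e, g, h}  B4 = {a, e, h, i}  B5 = {a, g, h, j}  B6 = {b, d, h, k}  B7 = {a, b, f, h}  B8 = {a, b, c, h}
Tree: B1–B2, B2–B3, B2–B4, B3–B5, B1–B6, B2–B7, B7–B8

The largest bag has 4 vertices, giving width 3; this decomposition certifies tw(G) ≤ 3. Conversely, {a, g, h, j} is a clique of size 4, and the vertices of any clique must share a bag in every tree decomposition; so some bag has ≥ 4 vertices and tw(G) ≥ 3. The upper and lower bounds meet at 3, so that is the treewidth.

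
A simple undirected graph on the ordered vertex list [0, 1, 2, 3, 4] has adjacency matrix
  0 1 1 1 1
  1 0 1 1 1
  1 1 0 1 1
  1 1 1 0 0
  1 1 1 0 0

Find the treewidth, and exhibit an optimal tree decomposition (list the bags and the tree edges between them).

Treewidth 3.
One optimal decomposition is:
Bags: B1 = {0, 1, 2, 3}  B2 = {0, 1, 2, 4}
Tree: B1–B2

Each bag holds 4 vertices, so the decomposition has width 3, which upper-bounds the treewidth. For the lower bound, the 4 vertices {0, 1, 2, 3} are pairwise adjacent, and any tree decomposition puts a clique entirely inside one bag — forcing width ≥ 3. Therefore the treewidth is 3.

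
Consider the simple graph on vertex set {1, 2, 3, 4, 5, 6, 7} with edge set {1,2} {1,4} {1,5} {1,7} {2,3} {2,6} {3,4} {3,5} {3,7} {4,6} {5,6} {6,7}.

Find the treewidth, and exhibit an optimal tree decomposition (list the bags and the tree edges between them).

Treewidth 3.
Bags: B1 = {1, 3, 6, 7}  B2 = {1, 3, 4, 6}  B3 = {1, 3, 5, 6}  B4 = {1, 2, 3, 6}
Tree: B1–B2, B2–B3, B3–B4

Every bag has size at most 4, so the width is 4 − 1 = 3 and tw(G) ≤ 3. For the lower bound: the 4 vertex sets {3,7}, {1,4}, {6}, {5} are disjoint, each induces a connected subgraph, and every pair is joined by at least one edge of G. Contracting each set to a single vertex therefore yields K_{4} as a minor, and since treewidth is minor-monotone, tw(G) ≥ tw(K_{4}) = 3. Therefore the treewidth is 3.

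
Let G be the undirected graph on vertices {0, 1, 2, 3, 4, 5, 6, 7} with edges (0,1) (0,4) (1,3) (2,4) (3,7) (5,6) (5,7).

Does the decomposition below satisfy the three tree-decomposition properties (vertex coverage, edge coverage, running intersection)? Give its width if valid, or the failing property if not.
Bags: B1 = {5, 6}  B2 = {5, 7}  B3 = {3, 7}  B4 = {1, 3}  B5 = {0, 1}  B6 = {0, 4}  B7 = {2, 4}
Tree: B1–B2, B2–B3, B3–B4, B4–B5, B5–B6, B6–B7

Checking the three conditions: (i) the bags cover all of {0, 1, 2, 3, 4, 5, 6, 7}; (ii) for each edge, some bag contains both endpoints; (iii) the bags containing any fixed vertex form a subtree. All hold, so the decomposition is valid with width 2 − 1 = 1.

Yes; width 1.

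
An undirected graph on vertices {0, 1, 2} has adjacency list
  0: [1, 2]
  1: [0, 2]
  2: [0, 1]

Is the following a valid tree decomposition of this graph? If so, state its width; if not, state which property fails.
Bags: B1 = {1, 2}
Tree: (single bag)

A tree decomposition must satisfy three properties: every vertex lies in some bag; for every edge, both endpoints lie together in some bag; and for every vertex, the bags containing it form a connected subtree. Here vertex 0 appears in no bag, so the decomposition is invalid.

No — vertex 0 appears in no bag.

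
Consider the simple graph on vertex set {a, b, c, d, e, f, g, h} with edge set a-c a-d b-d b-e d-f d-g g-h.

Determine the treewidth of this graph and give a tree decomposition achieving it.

Each bag holds 2 vertices, so the decomposition has width 1, which upper-bounds the treewidth. Any graph with an edge has treewidth ≥ 1, and G has the edge a–c. Hence tw(G) = 1 exactly.

Treewidth 1.
Bags: B1 = {a, c}  B2 = {a, d}  B3 = {b, d}  B4 = {d, g}  B5 = {b, e}  B6 = {d, f}  B7 = {g, h}
Tree: B1–B2, B2–B3, B3–B4, B3–B5, B2–B6, B4–B7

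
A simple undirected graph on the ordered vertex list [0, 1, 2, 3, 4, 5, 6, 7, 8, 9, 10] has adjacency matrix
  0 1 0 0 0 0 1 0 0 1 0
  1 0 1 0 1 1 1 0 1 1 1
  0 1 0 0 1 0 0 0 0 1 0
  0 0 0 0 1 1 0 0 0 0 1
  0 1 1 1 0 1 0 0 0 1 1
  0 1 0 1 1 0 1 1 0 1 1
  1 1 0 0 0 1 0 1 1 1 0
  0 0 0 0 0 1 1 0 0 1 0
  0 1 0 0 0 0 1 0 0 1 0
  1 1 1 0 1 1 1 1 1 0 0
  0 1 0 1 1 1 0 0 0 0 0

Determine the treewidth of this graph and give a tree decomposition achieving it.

The largest bag has 4 vertices, giving width 3; this decomposition certifies tw(G) ≤ 3. Conversely, {1, 2, 4, 9} is a clique of size 4, and the vertices of any clique must share a bag in every tree decomposition; so some bag has ≥ 4 vertices and tw(G) ≥ 3. Combining the bounds, tw(G) = 3.

Treewidth 3.
Bags: B1 = {1, 5, 6, 9}  B2 = {0, 1, 6, 9}  B3 = {1, 4, 5, 9}  B4 = {1, 2, 4, 9}  B5 = {1, 4, 5, 10}  B6 = {5, 6, 7, 9}  B7 = {3, 4, 5, 10}  B8 = {1, 6, 8, 9}
Tree: B1–B2, B1–B3, B3–B4, B3–B5, B1–B6, B5–B7, B2–B8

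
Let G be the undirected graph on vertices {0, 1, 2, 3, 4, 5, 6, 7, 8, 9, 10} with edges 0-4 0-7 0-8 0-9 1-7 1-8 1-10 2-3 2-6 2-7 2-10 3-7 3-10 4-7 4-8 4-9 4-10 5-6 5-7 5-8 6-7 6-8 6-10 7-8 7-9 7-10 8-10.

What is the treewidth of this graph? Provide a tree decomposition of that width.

Every bag has size at most 4, so the width is 4 − 1 = 3 and tw(G) ≤ 3. Conversely, {0, 4, 7, 8} is a clique of size 4, and the vertices of any clique must share a bag in every tree decomposition; so some bag has ≥ 4 vertices and tw(G) ≥ 3. Hence tw(G) = 3 exactly.

Treewidth 3.
One optimal decomposition is:
Bags: B1 = {6, 7, 8, 10}  B2 = {2, 6, 7, 10}  B3 = {1, 7, 8, 10}  B4 = {5, 6, 7, 8}  B5 = {4, 7, 8, 10}  B6 = {2, 3, 7, 10}  B7 = {0, 4, 7, 8}  B8 = {0, 4, 7, 9}
Tree: B1–B2, B1–B3, B1–B4, B3–B5, B2–B6, B5–B7, B7–B8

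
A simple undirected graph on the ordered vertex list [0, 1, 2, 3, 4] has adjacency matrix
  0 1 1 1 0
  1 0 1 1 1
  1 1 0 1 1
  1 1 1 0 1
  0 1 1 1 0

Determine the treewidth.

3

A width-3 tree decomposition is:
Bags: B1 = {0, 1, 2, 3}  B2 = {1, 2, 3, 4}
Tree: B1–B2
Each bag holds 4 vertices, so the decomposition has width 3, which upper-bounds the treewidth. For the lower bound, the 4 vertices {0, 1, 2, 3} are pairwise adjacent, and any tree decomposition puts a clique entirely inside one bag — forcing width ≥ 3. Hence tw(G) = 3 exactly.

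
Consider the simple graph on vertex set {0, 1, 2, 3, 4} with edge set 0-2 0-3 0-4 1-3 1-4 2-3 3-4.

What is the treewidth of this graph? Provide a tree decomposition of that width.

Each bag holds 3 vertices, so the decomposition has width 2, which upper-bounds the treewidth. Conversely, {0, 2, 3} is a clique of size 3, and the vertices of any clique must share a bag in every tree decomposition; so some bag has ≥ 3 vertices and tw(G) ≥ 2. Hence tw(G) = 2 exactly.

Treewidth 2.
One optimal decomposition is:
Bags: B1 = {1, 3, 4}  B2 = {0, 3, 4}  B3 = {0, 2, 3}
Tree: B1–B2, B2–B3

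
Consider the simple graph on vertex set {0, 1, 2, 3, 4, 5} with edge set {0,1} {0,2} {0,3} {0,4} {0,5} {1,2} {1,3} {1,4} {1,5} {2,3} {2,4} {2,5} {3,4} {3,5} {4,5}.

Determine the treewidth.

A width-5 tree decomposition is:
Bags: B1 = {0, 1, 2, 3, 4, 5}
Tree: (single bag)
A single bag containing all 6 vertices is trivially a valid decomposition of width 5. For the lower bound, the 6 vertices {0, 1, 2, 3, 4, 5} are pairwise adjacent, and any tree decomposition puts a clique entirely inside one bag — forcing width ≥ 5. The upper and lower bounds meet at 5, so that is the treewidth.

5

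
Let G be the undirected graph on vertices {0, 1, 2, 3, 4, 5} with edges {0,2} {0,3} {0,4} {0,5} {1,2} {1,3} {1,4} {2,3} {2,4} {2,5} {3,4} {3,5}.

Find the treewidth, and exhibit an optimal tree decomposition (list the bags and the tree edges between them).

Each bag holds 4 vertices, so the decomposition has width 3, which upper-bounds the treewidth. On the other hand G contains the 4-clique {0, 2, 3, 4}. A clique must lie in a single bag of any decomposition, so no decomposition can have width below 3. The upper and lower bounds meet at 3, so that is the treewidth.

Treewidth 3.
One optimal decomposition is:
Bags: B1 = {0, 2, 3, 4}  B2 = {1, 2, 3, 4}  B3 = {0, 2, 3, 5}
Tree: B1–B2, B1–B3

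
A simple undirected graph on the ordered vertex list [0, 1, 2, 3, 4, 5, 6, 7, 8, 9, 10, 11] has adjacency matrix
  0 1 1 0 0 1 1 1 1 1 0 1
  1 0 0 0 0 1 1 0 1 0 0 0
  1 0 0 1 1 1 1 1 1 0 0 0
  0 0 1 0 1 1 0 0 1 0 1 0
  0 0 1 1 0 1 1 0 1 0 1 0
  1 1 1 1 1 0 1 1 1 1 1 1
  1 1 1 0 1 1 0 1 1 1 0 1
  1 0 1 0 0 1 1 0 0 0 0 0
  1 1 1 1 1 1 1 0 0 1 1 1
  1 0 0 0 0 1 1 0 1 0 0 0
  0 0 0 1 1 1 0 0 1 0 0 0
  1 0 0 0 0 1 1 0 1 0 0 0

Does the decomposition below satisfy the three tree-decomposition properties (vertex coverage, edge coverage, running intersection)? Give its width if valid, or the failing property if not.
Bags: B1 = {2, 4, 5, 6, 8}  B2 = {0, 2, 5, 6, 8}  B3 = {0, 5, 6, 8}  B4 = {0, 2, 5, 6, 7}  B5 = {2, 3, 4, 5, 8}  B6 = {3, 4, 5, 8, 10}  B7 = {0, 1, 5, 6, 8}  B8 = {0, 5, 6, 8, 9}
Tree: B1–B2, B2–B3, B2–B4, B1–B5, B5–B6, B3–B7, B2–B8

No — vertex 11 appears in no bag.

A tree decomposition must satisfy three properties: every vertex lies in some bag; for every edge, both endpoints lie together in some bag; and for every vertex, the bags containing it form a connected subtree. Here vertex 11 appears in no bag, so the decomposition is invalid.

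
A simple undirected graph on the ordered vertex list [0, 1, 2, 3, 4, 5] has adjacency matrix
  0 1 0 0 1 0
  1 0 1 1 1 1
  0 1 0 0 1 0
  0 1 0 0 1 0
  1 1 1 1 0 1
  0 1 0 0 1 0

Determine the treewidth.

2

A width-2 tree decomposition is:
Bags: B1 = {0, 1, 4}  B2 = {1, 4, 5}  B3 = {1, 3, 4}  B4 = {1, 2, 4}
Tree: B1–B2, B2–B3, B2–B4
Every bag has size at most 3, so the width is 3 − 1 = 2 and tw(G) ≤ 2. For the lower bound, the 3 vertices {0, 1, 4} are pairwise adjacent, and any tree decomposition puts a clique entirely inside one bag — forcing width ≥ 2. Combining the bounds, tw(G) = 2.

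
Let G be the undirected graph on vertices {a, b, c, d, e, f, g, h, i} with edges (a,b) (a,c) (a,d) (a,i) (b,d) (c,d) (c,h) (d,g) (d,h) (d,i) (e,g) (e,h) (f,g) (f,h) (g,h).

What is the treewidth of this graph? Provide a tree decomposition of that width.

Treewidth 2.
One optimal decomposition is:
Bags: B1 = {c, d, h}  B2 = {d, g, h}  B3 = {e, g, h}  B4 = {a, c, d}  B5 = {f, g, h}  B6 = {a, d, i}  B7 = {a, b, d}
Tree: B1–B2, B2–B3, B1–B4, B2–B5, B4–B6, B4–B7

The largest bag has 3 vertices, giving width 2; this decomposition certifies tw(G) ≤ 2. On the other hand G contains the 3-clique {d, g, h}. A clique must lie in a single bag of any decomposition, so no decomposition can have width below 2. Hence tw(G) = 2 exactly.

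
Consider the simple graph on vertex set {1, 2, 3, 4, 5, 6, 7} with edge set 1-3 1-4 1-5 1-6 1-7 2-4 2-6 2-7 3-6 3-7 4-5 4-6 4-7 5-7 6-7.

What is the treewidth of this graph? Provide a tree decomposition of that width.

Treewidth 3.
One optimal decomposition is:
Bags: B1 = {2, 4, 6, 7}  B2 = {1, 4, 6, 7}  B3 = {1, 3, 6, 7}  B4 = {1, 4, 5, 7}
Tree: B1–B2, B2–B3, B2–B4

Each bag holds 4 vertices, so the decomposition has width 3, which upper-bounds the treewidth. On the other hand G contains the 4-clique {1, 3, 6, 7}. A clique must lie in a single bag of any decomposition, so no decomposition can have width below 3. Therefore the treewidth is 3.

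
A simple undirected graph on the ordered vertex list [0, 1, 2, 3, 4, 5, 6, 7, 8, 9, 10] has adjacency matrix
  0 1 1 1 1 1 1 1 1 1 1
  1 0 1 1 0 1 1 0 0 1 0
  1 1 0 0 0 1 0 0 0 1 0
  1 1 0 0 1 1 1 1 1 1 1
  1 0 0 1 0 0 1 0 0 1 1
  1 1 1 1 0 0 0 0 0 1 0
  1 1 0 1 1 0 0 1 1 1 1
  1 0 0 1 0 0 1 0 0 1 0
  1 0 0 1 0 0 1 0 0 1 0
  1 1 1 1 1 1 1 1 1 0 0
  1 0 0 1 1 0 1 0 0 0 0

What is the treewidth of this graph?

A width-4 tree decomposition is:
Bags: B1 = {0, 3, 6, 8, 9}  B2 = {0, 1, 3, 6, 9}  B3 = {0, 3, 4, 6, 9}  B4 = {0, 1, 3, 5, 9}  B5 = {0, 1, 2, 5, 9}  B6 = {0, 3, 6, 7, 9}  B7 = {0, 3, 4, 6, 10}
Tree: B1–B2, B2–B3, B2–B4, B4–B5, B2–B6, B3–B7
Every bag has size at most 5, so the width is 5 − 1 = 4 and tw(G) ≤ 4. Conversely, {0, 1, 2, 5, 9} is a clique of size 5, and the vertices of any clique must share a bag in every tree decomposition; so some bag has ≥ 5 vertices and tw(G) ≥ 4. Combining the bounds, tw(G) = 4.

4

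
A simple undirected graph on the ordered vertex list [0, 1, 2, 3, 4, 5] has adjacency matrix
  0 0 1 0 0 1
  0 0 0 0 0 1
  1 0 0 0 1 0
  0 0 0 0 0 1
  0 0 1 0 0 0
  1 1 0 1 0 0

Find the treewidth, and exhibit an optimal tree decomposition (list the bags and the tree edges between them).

Treewidth 1.
Bags: B1 = {0, 5}  B2 = {0, 2}  B3 = {1, 5}  B4 = {3, 5}  B5 = {2, 4}
Tree: B1–B2, B1–B3, B1–B4, B2–B5

Each bag holds 2 vertices, so the decomposition has width 1, which upper-bounds the treewidth. Any graph with an edge has treewidth ≥ 1, and G has the edge 5–0. Combining the bounds, tw(G) = 1.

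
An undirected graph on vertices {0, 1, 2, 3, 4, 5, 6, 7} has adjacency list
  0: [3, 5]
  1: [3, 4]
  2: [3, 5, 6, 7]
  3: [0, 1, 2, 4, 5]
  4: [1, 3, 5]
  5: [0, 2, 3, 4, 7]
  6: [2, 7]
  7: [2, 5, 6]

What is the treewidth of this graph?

2

A width-2 tree decomposition is:
Bags: B1 = {2, 5, 7}  B2 = {2, 3, 5}  B3 = {0, 3, 5}  B4 = {2, 6, 7}  B5 = {3, 4, 5}  B6 = {1, 3, 4}
Tree: B1–B2, B2–B3, B1–B4, B3–B5, B5–B6
The largest bag has 3 vertices, giving width 2; this decomposition certifies tw(G) ≤ 2. For the lower bound, the 3 vertices {1, 3, 4} are pairwise adjacent, and any tree decomposition puts a clique entirely inside one bag — forcing width ≥ 2. Therefore the treewidth is 2.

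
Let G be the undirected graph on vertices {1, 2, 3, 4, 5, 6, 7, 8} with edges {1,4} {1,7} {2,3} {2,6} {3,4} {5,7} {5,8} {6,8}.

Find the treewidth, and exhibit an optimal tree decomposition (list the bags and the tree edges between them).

The largest bag has 3 vertices, giving width 2; this decomposition certifies tw(G) ≤ 2. The edges 5–8–6–2–3–4–1–7–5 form a cycle, so G is not a tree and its treewidth is at least 2. Hence tw(G) = 2 exactly.

Treewidth 2.
One such decomposition:
Bags: B1 = {5, 6, 8}  B2 = {2, 5, 6}  B3 = {2, 3, 5}  B4 = {3, 4, 5}  B5 = {1, 4, 5}  B6 = {1, 5, 7}
Tree: B1–B2, B2–B3, B3–B4, B4–B5, B5–B6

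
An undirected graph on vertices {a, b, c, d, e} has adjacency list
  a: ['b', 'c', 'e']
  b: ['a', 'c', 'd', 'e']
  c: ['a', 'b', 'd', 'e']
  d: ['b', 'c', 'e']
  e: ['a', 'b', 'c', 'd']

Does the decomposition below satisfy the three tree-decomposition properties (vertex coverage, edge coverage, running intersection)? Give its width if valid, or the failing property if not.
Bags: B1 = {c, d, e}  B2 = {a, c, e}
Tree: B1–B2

A tree decomposition must satisfy three properties: every vertex lies in some bag; for every edge, both endpoints lie together in some bag; and for every vertex, the bags containing it form a connected subtree. Here vertex b appears in no bag, so the decomposition is invalid.

No — vertex b appears in no bag.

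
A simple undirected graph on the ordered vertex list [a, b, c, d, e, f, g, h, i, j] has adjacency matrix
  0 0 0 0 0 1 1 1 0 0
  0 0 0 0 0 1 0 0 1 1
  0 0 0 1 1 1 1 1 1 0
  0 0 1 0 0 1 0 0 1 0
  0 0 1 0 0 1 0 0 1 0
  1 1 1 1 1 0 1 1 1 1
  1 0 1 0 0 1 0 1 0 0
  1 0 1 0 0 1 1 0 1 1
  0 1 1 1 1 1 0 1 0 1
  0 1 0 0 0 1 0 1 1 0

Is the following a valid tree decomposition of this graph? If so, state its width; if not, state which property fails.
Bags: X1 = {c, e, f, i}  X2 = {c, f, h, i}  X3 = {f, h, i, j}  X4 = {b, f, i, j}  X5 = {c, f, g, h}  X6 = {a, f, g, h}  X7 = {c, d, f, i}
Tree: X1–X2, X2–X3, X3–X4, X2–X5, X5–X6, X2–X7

Checking the three conditions: (i) the bags cover all of {a, b, c, d, e, f, g, h, i, j}; (ii) for each edge, some bag contains both endpoints; (iii) the bags containing any fixed vertex form a subtree. All hold, so the decomposition is valid with width 4 − 1 = 3.

Yes; width 3.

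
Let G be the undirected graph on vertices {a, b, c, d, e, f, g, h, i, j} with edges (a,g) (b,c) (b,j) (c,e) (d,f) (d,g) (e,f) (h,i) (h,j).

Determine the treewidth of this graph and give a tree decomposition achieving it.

Treewidth 1.
One optimal decomposition is:
Bags: B1 = {h, i}  B2 = {h, j}  B3 = {b, j}  B4 = {b, c}  B5 = {c, e}  B6 = {e, f}  B7 = {d, f}  B8 = {d, g}  B9 = {a, g}
Tree: B1–B2, B2–B3, B3–B4, B4–B5, B5–B6, B6–B7, B7–B8, B8–B9

The largest bag has 2 vertices, giving width 1; this decomposition certifies tw(G) ≤ 1. Any graph with an edge has treewidth ≥ 1, and G has the edge i–h. Hence tw(G) = 1 exactly.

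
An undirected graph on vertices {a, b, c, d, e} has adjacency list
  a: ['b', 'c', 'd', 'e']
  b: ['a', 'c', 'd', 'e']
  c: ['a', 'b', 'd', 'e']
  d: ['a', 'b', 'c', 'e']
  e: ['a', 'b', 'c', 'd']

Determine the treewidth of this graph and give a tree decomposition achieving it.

Treewidth 4.
Bags: B1 = {a, b, c, d, e}
Tree: (single bag)

A single bag containing all 5 vertices is trivially a valid decomposition of width 4. On the other hand G contains the 5-clique {a, b, c, d, e}. A clique must lie in a single bag of any decomposition, so no decomposition can have width below 4. Hence tw(G) = 4 exactly.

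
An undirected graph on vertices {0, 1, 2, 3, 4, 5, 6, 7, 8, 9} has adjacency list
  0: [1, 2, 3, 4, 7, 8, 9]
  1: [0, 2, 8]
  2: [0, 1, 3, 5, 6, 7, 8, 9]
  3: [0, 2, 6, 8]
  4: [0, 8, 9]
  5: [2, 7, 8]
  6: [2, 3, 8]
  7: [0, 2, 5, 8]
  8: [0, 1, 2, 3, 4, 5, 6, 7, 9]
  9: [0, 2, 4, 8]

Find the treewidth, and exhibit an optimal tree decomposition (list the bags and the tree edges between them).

Treewidth 3.
Bags: B1 = {0, 2, 3, 8}  B2 = {2, 3, 6, 8}  B3 = {0, 1, 2, 8}  B4 = {0, 2, 8, 9}  B5 = {0, 4, 8, 9}  B6 = {0, 2, 7, 8}  B7 = {2, 5, 7, 8}
Tree: B1–B2, B1–B3, B3–B4, B4–B5, B4–B6, B6–B7

Every bag has size at most 4, so the width is 4 − 1 = 3 and tw(G) ≤ 3. For the lower bound, the 4 vertices {0, 1, 2, 8} are pairwise adjacent, and any tree decomposition puts a clique entirely inside one bag — forcing width ≥ 3. Hence tw(G) = 3 exactly.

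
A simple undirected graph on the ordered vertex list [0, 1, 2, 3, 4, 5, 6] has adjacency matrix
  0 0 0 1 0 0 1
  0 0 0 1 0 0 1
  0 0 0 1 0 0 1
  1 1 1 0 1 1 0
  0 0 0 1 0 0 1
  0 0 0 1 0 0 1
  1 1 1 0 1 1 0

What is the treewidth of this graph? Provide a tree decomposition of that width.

Each bag holds 3 vertices, so the decomposition has width 2, which upper-bounds the treewidth. The edges 3–5–6–1–3 form a cycle, so G is not a tree and its treewidth is at least 2. Therefore the treewidth is 2.

Treewidth 2.
One optimal decomposition is:
Bags: B1 = {3, 5, 6}  B2 = {1, 3, 6}  B3 = {0, 3, 6}  B4 = {3, 4, 6}  B5 = {2, 3, 6}
Tree: B1–B2, B2–B3, B3–B4, B4–B5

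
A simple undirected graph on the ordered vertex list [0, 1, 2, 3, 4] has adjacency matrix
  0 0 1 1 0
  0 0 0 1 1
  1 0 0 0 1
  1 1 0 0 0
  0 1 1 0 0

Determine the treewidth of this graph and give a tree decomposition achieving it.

The largest bag has 3 vertices, giving width 2; this decomposition certifies tw(G) ≤ 2. The edges 3–0–2–4–1–3 form a cycle, so G is not a tree and its treewidth is at least 2. Combining the bounds, tw(G) = 2.

Treewidth 2.
One optimal decomposition is:
Bags: B1 = {0, 2, 3}  B2 = {2, 3, 4}  B3 = {1, 3, 4}
Tree: B1–B2, B2–B3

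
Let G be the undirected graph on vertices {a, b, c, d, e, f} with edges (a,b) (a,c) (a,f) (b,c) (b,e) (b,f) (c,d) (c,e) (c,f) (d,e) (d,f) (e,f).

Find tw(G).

3

A width-3 tree decomposition is:
Bags: B1 = {b, c, e, f}  B2 = {c, d, e, f}  B3 = {a, b, c, f}
Tree: B1–B2, B1–B3
The largest bag has 4 vertices, giving width 3; this decomposition certifies tw(G) ≤ 3. For the lower bound, the 4 vertices {c, d, e, f} are pairwise adjacent, and any tree decomposition puts a clique entirely inside one bag — forcing width ≥ 3. Hence tw(G) = 3 exactly.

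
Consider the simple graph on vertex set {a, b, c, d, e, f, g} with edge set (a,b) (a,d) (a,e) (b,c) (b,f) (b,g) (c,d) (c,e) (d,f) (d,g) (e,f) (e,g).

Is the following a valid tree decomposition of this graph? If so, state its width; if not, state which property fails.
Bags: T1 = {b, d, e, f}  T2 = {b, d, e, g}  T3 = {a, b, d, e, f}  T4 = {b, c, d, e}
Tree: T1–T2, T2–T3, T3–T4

No — bags containing vertex f are not connected in the tree.

A tree decomposition must satisfy three properties: every vertex lies in some bag; for every edge, both endpoints lie together in some bag; and for every vertex, the bags containing it form a connected subtree. Here bags containing vertex f are not connected in the tree, so the decomposition is invalid.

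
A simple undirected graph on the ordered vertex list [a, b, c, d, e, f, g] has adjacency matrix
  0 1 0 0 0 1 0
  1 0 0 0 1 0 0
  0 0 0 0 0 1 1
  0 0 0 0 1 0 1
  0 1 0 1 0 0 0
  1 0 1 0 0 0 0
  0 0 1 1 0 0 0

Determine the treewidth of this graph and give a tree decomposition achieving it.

Treewidth 2.
One such decomposition:
Bags: B1 = {a, c, f}  B2 = {a, b, c}  B3 = {b, c, e}  B4 = {c, d, e}  B5 = {c, d, g}
Tree: B1–B2, B2–B3, B3–B4, B4–B5

Every bag has size at most 3, so the width is 3 − 1 = 2 and tw(G) ≤ 2. The edges c–f–a–b–e–d–g–c form a cycle, so G is not a tree and its treewidth is at least 2. The upper and lower bounds meet at 2, so that is the treewidth.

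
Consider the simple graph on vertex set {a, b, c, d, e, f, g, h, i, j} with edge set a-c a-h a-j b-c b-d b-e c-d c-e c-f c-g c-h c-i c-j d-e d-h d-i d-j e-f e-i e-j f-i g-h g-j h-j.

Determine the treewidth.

A width-3 tree decomposition is:
Bags: B1 = {c, d, e, i}  B2 = {c, d, e, j}  B3 = {b, c, d, e}  B4 = {c, e, f, i}  B5 = {c, d, h, j}  B6 = {a, c, h, j}  B7 = {c, g, h, j}
Tree: B1–B2, B1–B3, B1–B4, B2–B5, B5–B6, B5–B7
The largest bag has 4 vertices, giving width 3; this decomposition certifies tw(G) ≤ 3. Conversely, {c, d, e, j} is a clique of size 4, and the vertices of any clique must share a bag in every tree decomposition; so some bag has ≥ 4 vertices and tw(G) ≥ 3. Hence tw(G) = 3 exactly.

3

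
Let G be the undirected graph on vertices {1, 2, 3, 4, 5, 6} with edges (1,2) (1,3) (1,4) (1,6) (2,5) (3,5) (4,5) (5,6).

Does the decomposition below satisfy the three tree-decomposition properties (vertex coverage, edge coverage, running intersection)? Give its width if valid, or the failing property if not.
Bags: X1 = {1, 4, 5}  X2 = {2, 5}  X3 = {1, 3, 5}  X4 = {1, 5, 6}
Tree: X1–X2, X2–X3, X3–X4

No — edge (1,2) lies in no bag.

A tree decomposition must satisfy three properties: every vertex lies in some bag; for every edge, both endpoints lie together in some bag; and for every vertex, the bags containing it form a connected subtree. Here edge (1,2) lies in no bag, so the decomposition is invalid.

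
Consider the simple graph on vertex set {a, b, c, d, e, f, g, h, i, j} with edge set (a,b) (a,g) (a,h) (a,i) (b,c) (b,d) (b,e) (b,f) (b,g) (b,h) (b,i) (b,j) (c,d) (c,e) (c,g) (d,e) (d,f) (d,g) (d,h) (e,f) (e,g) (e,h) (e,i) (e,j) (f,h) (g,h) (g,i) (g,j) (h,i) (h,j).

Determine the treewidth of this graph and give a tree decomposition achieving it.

Treewidth 4.
One such decomposition:
Bags: B1 = {b, e, g, h, j}  B2 = {b, e, g, h, i}  B3 = {a, b, g, h, i}  B4 = {b, d, e, g, h}  B5 = {b, c, d, e, g}  B6 = {b, d, e, f, h}
Tree: B1–B2, B2–B3, B2–B4, B4–B5, B4–B6

The largest bag has 5 vertices, giving width 4; this decomposition certifies tw(G) ≤ 4. On the other hand G contains the 5-clique {b, d, e, g, h}. A clique must lie in a single bag of any decomposition, so no decomposition can have width below 4. Combining the bounds, tw(G) = 4.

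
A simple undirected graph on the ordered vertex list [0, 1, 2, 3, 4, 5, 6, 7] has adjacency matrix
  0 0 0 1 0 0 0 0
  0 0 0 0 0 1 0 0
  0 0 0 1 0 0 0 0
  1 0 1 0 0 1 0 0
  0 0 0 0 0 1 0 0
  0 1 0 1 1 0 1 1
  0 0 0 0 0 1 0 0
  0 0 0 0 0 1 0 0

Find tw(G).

A width-1 tree decomposition is:
Bags: B1 = {0, 3}  B2 = {3, 5}  B3 = {1, 5}  B4 = {5, 6}  B5 = {2, 3}  B6 = {5, 7}  B7 = {4, 5}
Tree: B1–B2, B2–B3, B2–B4, B1–B5, B4–B6, B2–B7
The largest bag has 2 vertices, giving width 1; this decomposition certifies tw(G) ≤ 1. G has an edge, so its treewidth is at least 1. The upper and lower bounds meet at 1, so that is the treewidth.

1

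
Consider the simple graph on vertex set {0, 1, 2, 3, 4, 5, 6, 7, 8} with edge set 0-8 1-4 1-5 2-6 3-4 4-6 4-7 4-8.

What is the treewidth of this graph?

A width-1 tree decomposition is:
Bags: B1 = {0, 8}  B2 = {4, 8}  B3 = {4, 7}  B4 = {4, 6}  B5 = {2, 6}  B6 = {3, 4}  B7 = {1, 4}  B8 = {1, 5}
Tree: B1–B2, B2–B3, B2–B4, B4–B5, B4–B6, B2–B7, B7–B8
Every bag has size at most 2, so the width is 2 − 1 = 1 and tw(G) ≤ 1. Any graph with an edge has treewidth ≥ 1, and G has the edge 0–8. Combining the bounds, tw(G) = 1.

1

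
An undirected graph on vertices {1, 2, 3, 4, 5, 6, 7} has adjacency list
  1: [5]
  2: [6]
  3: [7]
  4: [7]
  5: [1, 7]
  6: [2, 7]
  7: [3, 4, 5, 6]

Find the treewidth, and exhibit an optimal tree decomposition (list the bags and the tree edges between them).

Treewidth 1.
One optimal decomposition is:
Bags: B1 = {5, 7}  B2 = {3, 7}  B3 = {6, 7}  B4 = {2, 6}  B5 = {4, 7}  B6 = {1, 5}
Tree: B1–B2, B2–B3, B3–B4, B3–B5, B1–B6

Every bag has size at most 2, so the width is 2 − 1 = 1 and tw(G) ≤ 1. Since G has at least one edge (e.g. 5–7), it is not an edgeless graph, so tw(G) ≥ 1. The upper and lower bounds meet at 1, so that is the treewidth.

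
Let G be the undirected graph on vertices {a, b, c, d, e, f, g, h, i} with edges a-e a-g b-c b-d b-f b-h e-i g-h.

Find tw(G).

A width-1 tree decomposition is:
Bags: B1 = {b, c}  B2 = {b, d}  B3 = {b, h}  B4 = {b, f}  B5 = {g, h}  B6 = {a, g}  B7 = {a, e}  B8 = {e, i}
Tree: B1–B2, B1–B3, B2–B4, B3–B5, B5–B6, B6–B7, B7–B8
Every bag has size at most 2, so the width is 2 − 1 = 1 and tw(G) ≤ 1. Any graph with an edge has treewidth ≥ 1, and G has the edge b–c. Therefore the treewidth is 1.

1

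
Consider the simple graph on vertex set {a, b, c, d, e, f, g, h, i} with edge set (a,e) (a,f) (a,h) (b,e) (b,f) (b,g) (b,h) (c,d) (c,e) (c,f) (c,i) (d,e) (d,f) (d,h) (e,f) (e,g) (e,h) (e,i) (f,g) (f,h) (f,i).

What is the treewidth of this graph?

A width-3 tree decomposition is:
Bags: B1 = {d, e, f, h}  B2 = {b, e, f, h}  B3 = {a, e, f, h}  B4 = {c, d, e, f}  B5 = {b, e, f, g}  B6 = {c, e, f, i}
Tree: B1–B2, B2–B3, B1–B4, B2–B5, B4–B6
Every bag has size at most 4, so the width is 4 − 1 = 3 and tw(G) ≤ 3. On the other hand G contains the 4-clique {b, e, f, g}. A clique must lie in a single bag of any decomposition, so no decomposition can have width below 3. Hence tw(G) = 3 exactly.

3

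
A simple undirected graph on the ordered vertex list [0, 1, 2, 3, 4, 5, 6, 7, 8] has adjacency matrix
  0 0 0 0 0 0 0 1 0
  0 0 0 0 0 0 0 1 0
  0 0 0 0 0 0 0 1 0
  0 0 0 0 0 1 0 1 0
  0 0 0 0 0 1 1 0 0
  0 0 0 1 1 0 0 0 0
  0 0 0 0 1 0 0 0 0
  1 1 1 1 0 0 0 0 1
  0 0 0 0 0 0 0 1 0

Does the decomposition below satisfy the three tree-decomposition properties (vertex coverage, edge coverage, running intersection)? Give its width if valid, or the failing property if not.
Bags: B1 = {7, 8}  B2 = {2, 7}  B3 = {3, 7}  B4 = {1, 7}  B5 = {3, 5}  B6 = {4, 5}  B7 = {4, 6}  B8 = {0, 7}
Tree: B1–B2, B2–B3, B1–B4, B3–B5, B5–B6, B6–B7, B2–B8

Yes; width 1.

Every vertex of G appears in some bag (union = {0, 1, 2, 3, 4, 5, 6, 7, 8}); every edge is covered by a bag; and for each vertex v the set of bags containing v is connected in the bag tree. The decomposition is therefore valid. The largest bag has 2 vertices, so the width is 1.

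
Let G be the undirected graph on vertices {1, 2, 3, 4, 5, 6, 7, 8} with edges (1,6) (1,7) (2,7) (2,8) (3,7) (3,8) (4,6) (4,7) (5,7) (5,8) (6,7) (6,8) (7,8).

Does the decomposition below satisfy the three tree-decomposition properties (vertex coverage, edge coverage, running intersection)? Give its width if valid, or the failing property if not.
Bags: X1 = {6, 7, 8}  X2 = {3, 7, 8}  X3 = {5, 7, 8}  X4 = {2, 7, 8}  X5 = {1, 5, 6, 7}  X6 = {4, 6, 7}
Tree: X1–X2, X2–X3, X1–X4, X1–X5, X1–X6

No — bags containing vertex 5 are not connected in the tree.

A tree decomposition must satisfy three properties: every vertex lies in some bag; for every edge, both endpoints lie together in some bag; and for every vertex, the bags containing it form a connected subtree. Here bags containing vertex 5 are not connected in the tree, so the decomposition is invalid.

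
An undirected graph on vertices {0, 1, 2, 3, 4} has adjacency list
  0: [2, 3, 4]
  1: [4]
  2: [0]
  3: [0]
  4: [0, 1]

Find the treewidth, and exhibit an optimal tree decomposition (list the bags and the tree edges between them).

Treewidth 1.
Bags: B1 = {0, 2}  B2 = {0, 3}  B3 = {0, 4}  B4 = {1, 4}
Tree: B1–B2, B2–B3, B3–B4

Every bag has size at most 2, so the width is 2 − 1 = 1 and tw(G) ≤ 1. G has an edge, so its treewidth is at least 1. Combining the bounds, tw(G) = 1.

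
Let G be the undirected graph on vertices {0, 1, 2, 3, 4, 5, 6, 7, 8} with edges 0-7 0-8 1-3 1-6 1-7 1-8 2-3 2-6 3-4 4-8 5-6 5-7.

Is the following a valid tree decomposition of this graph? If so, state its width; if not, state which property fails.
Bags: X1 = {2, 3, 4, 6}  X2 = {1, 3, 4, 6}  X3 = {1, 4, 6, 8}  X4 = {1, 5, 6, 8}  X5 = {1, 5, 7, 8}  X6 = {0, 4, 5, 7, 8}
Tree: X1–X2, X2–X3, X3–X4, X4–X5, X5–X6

A tree decomposition must satisfy three properties: every vertex lies in some bag; for every edge, both endpoints lie together in some bag; and for every vertex, the bags containing it form a connected subtree. Here bags containing vertex 4 are not connected in the tree, so the decomposition is invalid.

No — bags containing vertex 4 are not connected in the tree.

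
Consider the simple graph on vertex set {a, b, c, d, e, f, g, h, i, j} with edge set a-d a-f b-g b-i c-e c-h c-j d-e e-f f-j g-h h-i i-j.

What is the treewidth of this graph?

2

A width-2 tree decomposition is:
Bags: B1 = {b, g, i}  B2 = {g, h, i}  B3 = {h, i, j}  B4 = {c, h, j}  B5 = {c, f, j}  B6 = {c, e, f}  B7 = {a, e, f}  B8 = {a, d, e}
Tree: B1–B2, B2–B3, B3–B4, B4–B5, B5–B6, B6–B7, B7–B8
Every bag has size at most 3, so the width is 3 − 1 = 2 and tw(G) ≤ 2. The edges b–g–h–i–b form a cycle, so G is not a tree and its treewidth is at least 2. The upper and lower bounds meet at 2, so that is the treewidth.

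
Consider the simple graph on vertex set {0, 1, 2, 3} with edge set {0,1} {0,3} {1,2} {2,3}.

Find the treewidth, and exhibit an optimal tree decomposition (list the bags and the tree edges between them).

Treewidth 2.
One optimal decomposition is:
Bags: B1 = {0, 2, 3}  B2 = {0, 1, 2}
Tree: B1–B2

Every bag has size at most 3, so the width is 3 − 1 = 2 and tw(G) ≤ 2. The edges 2–3–0–1–2 form a cycle, so G is not a tree and its treewidth is at least 2. Combining the bounds, tw(G) = 2.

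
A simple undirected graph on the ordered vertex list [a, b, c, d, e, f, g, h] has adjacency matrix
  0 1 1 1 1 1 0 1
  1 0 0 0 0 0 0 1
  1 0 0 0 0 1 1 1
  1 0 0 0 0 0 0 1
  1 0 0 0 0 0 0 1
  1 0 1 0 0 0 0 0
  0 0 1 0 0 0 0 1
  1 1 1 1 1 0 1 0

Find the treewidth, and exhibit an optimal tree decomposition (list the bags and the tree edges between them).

The largest bag has 3 vertices, giving width 2; this decomposition certifies tw(G) ≤ 2. On the other hand G contains the 3-clique {c, g, h}. A clique must lie in a single bag of any decomposition, so no decomposition can have width below 2. The upper and lower bounds meet at 2, so that is the treewidth.

Treewidth 2.
Bags: B1 = {a, d, h}  B2 = {a, e, h}  B3 = {a, b, h}  B4 = {a, c, h}  B5 = {a, c, f}  B6 = {c, g, h}
Tree: B1–B2, B1–B3, B3–B4, B4–B5, B4–B6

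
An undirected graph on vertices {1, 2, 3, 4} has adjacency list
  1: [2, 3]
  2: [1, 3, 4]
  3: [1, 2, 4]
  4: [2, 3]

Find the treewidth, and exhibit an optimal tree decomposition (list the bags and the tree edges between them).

Treewidth 2.
Bags: B1 = {1, 2, 3}  B2 = {2, 3, 4}
Tree: B1–B2

Each bag holds 3 vertices, so the decomposition has width 2, which upper-bounds the treewidth. Conversely, {1, 2, 3} is a clique of size 3, and the vertices of any clique must share a bag in every tree decomposition; so some bag has ≥ 3 vertices and tw(G) ≥ 2. Therefore the treewidth is 2.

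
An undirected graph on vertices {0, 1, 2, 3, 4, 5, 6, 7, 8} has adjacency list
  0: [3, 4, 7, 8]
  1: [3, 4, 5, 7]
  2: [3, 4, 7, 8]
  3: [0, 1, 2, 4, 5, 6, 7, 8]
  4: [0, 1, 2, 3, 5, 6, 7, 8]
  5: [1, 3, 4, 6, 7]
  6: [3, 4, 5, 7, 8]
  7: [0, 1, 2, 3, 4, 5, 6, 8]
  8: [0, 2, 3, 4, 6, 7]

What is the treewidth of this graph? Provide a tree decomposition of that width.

The largest bag has 5 vertices, giving width 4; this decomposition certifies tw(G) ≤ 4. On the other hand G contains the 5-clique {0, 3, 4, 7, 8}. A clique must lie in a single bag of any decomposition, so no decomposition can have width below 4. Therefore the treewidth is 4.

Treewidth 4.
One optimal decomposition is:
Bags: B1 = {0, 3, 4, 7, 8}  B2 = {2, 3, 4, 7, 8}  B3 = {3, 4, 6, 7, 8}  B4 = {3, 4, 5, 6, 7}  B5 = {1, 3, 4, 5, 7}
Tree: B1–B2, B2–B3, B3–B4, B4–B5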